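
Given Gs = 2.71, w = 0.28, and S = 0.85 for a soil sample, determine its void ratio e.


Using the relation e = Gs * w / S
e = 2.71 * 0.28 / 0.85
e = 0.8927


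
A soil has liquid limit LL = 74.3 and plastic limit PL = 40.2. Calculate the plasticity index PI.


Using PI = LL - PL
PI = 74.3 - 40.2
PI = 34.1


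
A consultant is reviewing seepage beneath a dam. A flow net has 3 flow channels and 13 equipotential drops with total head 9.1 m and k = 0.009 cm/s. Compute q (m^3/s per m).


Convert k to m/s for unit consistency with H:
k = 0.009 cm/s = 0.009 / 100 m/s = 9e-05 m/s
Using q = k * H * Nf / Nd
Nf / Nd = 3 / 13 = 0.2308
q = 9e-05 * 9.1 * 0.2308
q = 0.000189 m^3/s per m


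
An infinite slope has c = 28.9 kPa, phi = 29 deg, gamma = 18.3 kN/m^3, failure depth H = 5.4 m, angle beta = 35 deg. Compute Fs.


Result: 1.414

Derivation:
Using Fs = c / (gamma*H*sin(beta)*cos(beta)) + tan(phi)/tan(beta)
Cohesion contribution = 28.9 / (18.3*5.4*sin(35)*cos(35))
Cohesion contribution = 0.62244
Friction contribution = tan(29)/tan(35) = 0.791635
Fs = 0.62244 + 0.791635
Fs = 1.414


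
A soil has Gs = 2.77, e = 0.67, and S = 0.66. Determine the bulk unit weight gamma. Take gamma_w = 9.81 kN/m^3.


Using gamma = gamma_w * (Gs + S*e) / (1 + e)
Numerator: Gs + S*e = 2.77 + 0.66*0.67 = 3.2122
Denominator: 1 + e = 1 + 0.67 = 1.67
gamma = 9.81 * 3.2122 / 1.67
gamma = 18.869 kN/m^3


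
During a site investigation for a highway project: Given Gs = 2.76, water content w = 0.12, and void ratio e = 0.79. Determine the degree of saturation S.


Using S = Gs * w / e
S = 2.76 * 0.12 / 0.79
S = 0.4192


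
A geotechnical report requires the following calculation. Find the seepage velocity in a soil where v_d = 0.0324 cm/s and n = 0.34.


Using v_s = v_d / n
v_s = 0.0324 / 0.34
v_s = 0.09529 cm/s


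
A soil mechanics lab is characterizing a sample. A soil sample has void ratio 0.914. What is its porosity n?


Result: 0.4775

Derivation:
Using the relation n = e / (1 + e)
n = 0.914 / (1 + 0.914)
n = 0.914 / 1.914
n = 0.4775


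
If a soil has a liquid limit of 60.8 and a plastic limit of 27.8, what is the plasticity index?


Using PI = LL - PL
PI = 60.8 - 27.8
PI = 33.0


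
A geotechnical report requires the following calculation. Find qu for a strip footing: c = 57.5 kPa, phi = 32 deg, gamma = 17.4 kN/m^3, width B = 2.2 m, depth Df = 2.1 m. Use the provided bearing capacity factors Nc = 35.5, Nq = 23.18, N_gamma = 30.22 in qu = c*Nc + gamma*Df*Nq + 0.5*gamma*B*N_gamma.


Result: 3466.66 kPa

Derivation:
Compute qu = c*Nc + gamma*Df*Nq + 0.5*gamma*B*N_gamma
Term 1: 57.5 * 35.5 = 2041.25
Term 2: 17.4 * 2.1 * 23.18 = 846.9972
Term 3: 0.5 * 17.4 * 2.2 * 30.22 = 578.4108
qu = 2041.25 + 846.9972 + 578.4108
qu = 3466.66 kPa


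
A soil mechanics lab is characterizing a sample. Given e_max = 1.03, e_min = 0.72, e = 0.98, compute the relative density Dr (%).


Using Dr = (e_max - e) / (e_max - e_min) * 100
e_max - e = 1.03 - 0.98 = 0.05
e_max - e_min = 1.03 - 0.72 = 0.31
Dr = 0.05 / 0.31 * 100
Dr = 16.13 %


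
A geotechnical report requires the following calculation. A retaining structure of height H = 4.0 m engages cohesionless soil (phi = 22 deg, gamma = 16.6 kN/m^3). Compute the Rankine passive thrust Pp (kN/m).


Compute passive earth pressure coefficient:
Kp = tan^2(45 + phi/2) = tan^2(56.0) = 2.197987
Compute passive force:
Pp = 0.5 * Kp * gamma * H^2
Pp = 0.5 * 2.197987 * 16.6 * 4.0^2
Pp = 291.89 kN/m


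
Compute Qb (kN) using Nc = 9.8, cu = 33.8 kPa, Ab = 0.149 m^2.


Result: 49.35 kN

Derivation:
Using Qb = Nc * cu * Ab
Qb = 9.8 * 33.8 * 0.149
Qb = 49.35 kN


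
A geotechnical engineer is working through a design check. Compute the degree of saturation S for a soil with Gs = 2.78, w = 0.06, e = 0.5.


Using S = Gs * w / e
S = 2.78 * 0.06 / 0.5
S = 0.3336


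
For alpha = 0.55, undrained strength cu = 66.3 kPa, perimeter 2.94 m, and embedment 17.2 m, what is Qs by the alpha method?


Result: 1843.96 kN

Derivation:
Using Qs = alpha * cu * perimeter * L
Qs = 0.55 * 66.3 * 2.94 * 17.2
Qs = 1843.96 kN


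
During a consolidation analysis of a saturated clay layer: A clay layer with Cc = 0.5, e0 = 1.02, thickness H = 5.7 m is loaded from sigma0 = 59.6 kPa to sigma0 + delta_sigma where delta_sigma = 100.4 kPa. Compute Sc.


Using Sc = Cc * H / (1 + e0) * log10((sigma0 + delta_sigma) / sigma0)
Stress ratio = (59.6 + 100.4) / 59.6 = 2.68456
log10(2.68456) = 0.428874
Cc * H / (1 + e0) = 0.5 * 5.7 / (1 + 1.02) = 1.41089
Sc = 1.41089 * 0.428874
Sc = 0.6051 m


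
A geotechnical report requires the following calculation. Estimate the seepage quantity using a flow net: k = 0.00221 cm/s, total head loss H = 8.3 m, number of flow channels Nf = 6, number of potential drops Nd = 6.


Convert k to m/s for unit consistency with H:
k = 0.00221 cm/s = 0.00221 / 100 m/s = 2.21e-05 m/s
Using q = k * H * Nf / Nd
Nf / Nd = 6 / 6 = 1.0
q = 2.21e-05 * 8.3 * 1.0
q = 0.0001834 m^3/s per m


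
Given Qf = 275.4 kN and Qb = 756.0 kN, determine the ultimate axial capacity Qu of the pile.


Using Qu = Qf + Qb
Qu = 275.4 + 756.0
Qu = 1031.4 kN


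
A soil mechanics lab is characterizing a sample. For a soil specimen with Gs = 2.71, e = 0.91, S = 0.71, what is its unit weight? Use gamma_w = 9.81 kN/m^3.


Result: 17.237 kN/m^3

Derivation:
Using gamma = gamma_w * (Gs + S*e) / (1 + e)
Numerator: Gs + S*e = 2.71 + 0.71*0.91 = 3.3561
Denominator: 1 + e = 1 + 0.91 = 1.91
gamma = 9.81 * 3.3561 / 1.91
gamma = 17.237 kN/m^3


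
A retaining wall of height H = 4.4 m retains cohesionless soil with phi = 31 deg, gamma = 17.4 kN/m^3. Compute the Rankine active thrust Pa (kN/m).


Compute active earth pressure coefficient:
Ka = tan^2(45 - phi/2) = tan^2(29.5) = 0.320099
Compute active force:
Pa = 0.5 * Ka * gamma * H^2
Pa = 0.5 * 0.320099 * 17.4 * 4.4^2
Pa = 53.91 kN/m


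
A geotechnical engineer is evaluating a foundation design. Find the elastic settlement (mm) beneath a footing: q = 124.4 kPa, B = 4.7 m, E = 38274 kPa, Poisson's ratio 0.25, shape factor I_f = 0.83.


Using Se = q * B * (1 - nu^2) * I_f / E
1 - nu^2 = 1 - 0.25^2 = 0.9375
Se = 124.4 * 4.7 * 0.9375 * 0.83 / 38274
Se = 0.011887 m
Convert to mm: Se = 0.011887 * 1000 = 11.887 mm


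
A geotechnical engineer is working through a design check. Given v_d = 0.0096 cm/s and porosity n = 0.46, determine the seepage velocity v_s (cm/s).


Result: 0.02087 cm/s

Derivation:
Using v_s = v_d / n
v_s = 0.0096 / 0.46
v_s = 0.02087 cm/s


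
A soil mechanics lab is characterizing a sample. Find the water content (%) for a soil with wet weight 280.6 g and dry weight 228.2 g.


Result: 22.96 %

Derivation:
Using w = (m_wet - m_dry) / m_dry * 100
m_wet - m_dry = 280.6 - 228.2 = 52.4 g
w = 52.4 / 228.2 * 100
w = 22.96 %


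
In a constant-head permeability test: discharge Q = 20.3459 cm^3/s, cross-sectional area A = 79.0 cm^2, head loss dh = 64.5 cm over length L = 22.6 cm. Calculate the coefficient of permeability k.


Compute hydraulic gradient:
i = dh / L = 64.5 / 22.6 = 2.85398
Then apply Darcy's law:
k = Q / (A * i)
k = 20.3459 / (79.0 * 2.85398)
k = 20.3459 / 225.465
k = 0.09024 cm/s


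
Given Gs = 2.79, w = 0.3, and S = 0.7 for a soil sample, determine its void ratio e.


Using the relation e = Gs * w / S
e = 2.79 * 0.3 / 0.7
e = 1.1957


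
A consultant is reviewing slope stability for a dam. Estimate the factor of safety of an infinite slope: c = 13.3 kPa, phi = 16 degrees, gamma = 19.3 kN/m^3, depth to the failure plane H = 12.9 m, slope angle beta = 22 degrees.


Using Fs = c / (gamma*H*sin(beta)*cos(beta)) + tan(phi)/tan(beta)
Cohesion contribution = 13.3 / (19.3*12.9*sin(22)*cos(22))
Cohesion contribution = 0.153802
Friction contribution = tan(16)/tan(22) = 0.70972
Fs = 0.153802 + 0.70972
Fs = 0.864


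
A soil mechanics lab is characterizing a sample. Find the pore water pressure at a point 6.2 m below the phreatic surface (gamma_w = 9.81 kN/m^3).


Result: 60.82 kPa

Derivation:
Using u = gamma_w * h_w
u = 9.81 * 6.2
u = 60.82 kPa


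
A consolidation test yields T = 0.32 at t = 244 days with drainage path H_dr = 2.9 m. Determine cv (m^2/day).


Using cv = T * H_dr^2 / t
H_dr^2 = 2.9^2 = 8.41
cv = 0.32 * 8.41 / 244
cv = 0.01103 m^2/day


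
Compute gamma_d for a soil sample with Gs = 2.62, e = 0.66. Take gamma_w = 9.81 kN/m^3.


Using gamma_d = Gs * gamma_w / (1 + e)
gamma_d = 2.62 * 9.81 / (1 + 0.66)
gamma_d = 2.62 * 9.81 / 1.66
gamma_d = 15.483 kN/m^3


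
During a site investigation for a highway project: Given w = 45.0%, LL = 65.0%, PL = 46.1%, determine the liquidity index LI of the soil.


First compute the plasticity index:
PI = LL - PL = 65.0 - 46.1 = 18.9
Then compute the liquidity index:
LI = (w - PL) / PI
LI = (45.0 - 46.1) / 18.9
LI = -0.058


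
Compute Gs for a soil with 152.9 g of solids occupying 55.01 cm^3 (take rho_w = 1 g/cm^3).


Using Gs = m_s / (V_s * rho_w)
Since rho_w = 1 g/cm^3:
Gs = 152.9 / 55.01
Gs = 2.779


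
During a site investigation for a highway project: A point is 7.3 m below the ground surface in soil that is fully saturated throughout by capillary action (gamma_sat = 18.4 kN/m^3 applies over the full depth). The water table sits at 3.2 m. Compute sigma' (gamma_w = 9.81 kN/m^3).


Total stress = gamma_sat * depth
sigma = 18.4 * 7.3 = 134.32 kPa
Pore water pressure u = gamma_w * (depth - d_wt)
u = 9.81 * (7.3 - 3.2) = 40.221 kPa
Effective stress = sigma - u
sigma' = 134.32 - 40.221 = 94.1 kPa


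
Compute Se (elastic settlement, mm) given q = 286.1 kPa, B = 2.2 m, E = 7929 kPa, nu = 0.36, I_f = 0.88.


Using Se = q * B * (1 - nu^2) * I_f / E
1 - nu^2 = 1 - 0.36^2 = 0.8704
Se = 286.1 * 2.2 * 0.8704 * 0.88 / 7929
Se = 0.060803 m
Convert to mm: Se = 0.060803 * 1000 = 60.803 mm


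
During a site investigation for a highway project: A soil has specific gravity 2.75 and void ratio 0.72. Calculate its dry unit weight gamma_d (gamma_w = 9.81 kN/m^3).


Using gamma_d = Gs * gamma_w / (1 + e)
gamma_d = 2.75 * 9.81 / (1 + 0.72)
gamma_d = 2.75 * 9.81 / 1.72
gamma_d = 15.685 kN/m^3


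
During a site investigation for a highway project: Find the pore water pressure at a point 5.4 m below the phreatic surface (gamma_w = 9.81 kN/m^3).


Using u = gamma_w * h_w
u = 9.81 * 5.4
u = 52.97 kPa


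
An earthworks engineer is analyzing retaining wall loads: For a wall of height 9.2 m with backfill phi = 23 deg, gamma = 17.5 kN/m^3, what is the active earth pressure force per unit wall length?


Compute active earth pressure coefficient:
Ka = tan^2(45 - phi/2) = tan^2(33.5) = 0.438092
Compute active force:
Pa = 0.5 * Ka * gamma * H^2
Pa = 0.5 * 0.438092 * 17.5 * 9.2^2
Pa = 324.45 kN/m


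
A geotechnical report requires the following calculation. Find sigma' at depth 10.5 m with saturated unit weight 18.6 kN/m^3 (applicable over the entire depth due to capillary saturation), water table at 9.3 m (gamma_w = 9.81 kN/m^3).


Result: 183.53 kPa

Derivation:
Total stress = gamma_sat * depth
sigma = 18.6 * 10.5 = 195.3 kPa
Pore water pressure u = gamma_w * (depth - d_wt)
u = 9.81 * (10.5 - 9.3) = 11.772 kPa
Effective stress = sigma - u
sigma' = 195.3 - 11.772 = 183.53 kPa


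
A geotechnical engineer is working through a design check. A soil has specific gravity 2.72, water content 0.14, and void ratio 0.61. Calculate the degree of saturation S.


Result: 0.6243

Derivation:
Using S = Gs * w / e
S = 2.72 * 0.14 / 0.61
S = 0.6243


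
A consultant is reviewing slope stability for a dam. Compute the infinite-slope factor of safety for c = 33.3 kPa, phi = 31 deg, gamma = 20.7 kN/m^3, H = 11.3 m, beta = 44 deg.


Using Fs = c / (gamma*H*sin(beta)*cos(beta)) + tan(phi)/tan(beta)
Cohesion contribution = 33.3 / (20.7*11.3*sin(44)*cos(44))
Cohesion contribution = 0.284898
Friction contribution = tan(31)/tan(44) = 0.622209
Fs = 0.284898 + 0.622209
Fs = 0.907


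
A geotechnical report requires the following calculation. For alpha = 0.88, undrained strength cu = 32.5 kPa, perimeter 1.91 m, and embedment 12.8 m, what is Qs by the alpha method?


Result: 699.21 kN

Derivation:
Using Qs = alpha * cu * perimeter * L
Qs = 0.88 * 32.5 * 1.91 * 12.8
Qs = 699.21 kN


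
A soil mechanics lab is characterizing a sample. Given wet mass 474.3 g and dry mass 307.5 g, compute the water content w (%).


Using w = (m_wet - m_dry) / m_dry * 100
m_wet - m_dry = 474.3 - 307.5 = 166.8 g
w = 166.8 / 307.5 * 100
w = 54.24 %


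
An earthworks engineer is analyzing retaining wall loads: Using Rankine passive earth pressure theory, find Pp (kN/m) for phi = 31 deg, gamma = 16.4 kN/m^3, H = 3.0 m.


Result: 230.55 kN/m

Derivation:
Compute passive earth pressure coefficient:
Kp = tan^2(45 + phi/2) = tan^2(60.5) = 3.124035
Compute passive force:
Pp = 0.5 * Kp * gamma * H^2
Pp = 0.5 * 3.124035 * 16.4 * 3.0^2
Pp = 230.55 kN/m


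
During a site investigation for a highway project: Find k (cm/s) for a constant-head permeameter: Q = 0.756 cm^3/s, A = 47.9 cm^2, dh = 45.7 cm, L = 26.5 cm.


Result: 0.009152 cm/s

Derivation:
Compute hydraulic gradient:
i = dh / L = 45.7 / 26.5 = 1.72453
Then apply Darcy's law:
k = Q / (A * i)
k = 0.756 / (47.9 * 1.72453)
k = 0.756 / 82.6049
k = 0.009152 cm/s


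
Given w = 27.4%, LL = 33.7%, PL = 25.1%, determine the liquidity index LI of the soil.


First compute the plasticity index:
PI = LL - PL = 33.7 - 25.1 = 8.6
Then compute the liquidity index:
LI = (w - PL) / PI
LI = (27.4 - 25.1) / 8.6
LI = 0.267


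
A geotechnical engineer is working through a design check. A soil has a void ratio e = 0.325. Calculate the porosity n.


Result: 0.2453

Derivation:
Using the relation n = e / (1 + e)
n = 0.325 / (1 + 0.325)
n = 0.325 / 1.325
n = 0.2453


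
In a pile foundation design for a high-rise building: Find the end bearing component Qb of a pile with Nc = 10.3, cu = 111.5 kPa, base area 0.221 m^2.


Using Qb = Nc * cu * Ab
Qb = 10.3 * 111.5 * 0.221
Qb = 253.81 kN


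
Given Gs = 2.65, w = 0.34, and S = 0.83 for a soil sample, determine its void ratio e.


Result: 1.0855

Derivation:
Using the relation e = Gs * w / S
e = 2.65 * 0.34 / 0.83
e = 1.0855


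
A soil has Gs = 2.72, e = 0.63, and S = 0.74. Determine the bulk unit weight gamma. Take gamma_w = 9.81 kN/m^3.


Using gamma = gamma_w * (Gs + S*e) / (1 + e)
Numerator: Gs + S*e = 2.72 + 0.74*0.63 = 3.1862
Denominator: 1 + e = 1 + 0.63 = 1.63
gamma = 9.81 * 3.1862 / 1.63
gamma = 19.176 kN/m^3


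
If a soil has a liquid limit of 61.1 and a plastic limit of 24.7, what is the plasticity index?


Using PI = LL - PL
PI = 61.1 - 24.7
PI = 36.4


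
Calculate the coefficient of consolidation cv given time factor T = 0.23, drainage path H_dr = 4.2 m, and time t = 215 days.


Result: 0.01887 m^2/day

Derivation:
Using cv = T * H_dr^2 / t
H_dr^2 = 4.2^2 = 17.64
cv = 0.23 * 17.64 / 215
cv = 0.01887 m^2/day


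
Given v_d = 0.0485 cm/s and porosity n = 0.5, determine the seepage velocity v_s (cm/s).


Result: 0.097 cm/s

Derivation:
Using v_s = v_d / n
v_s = 0.0485 / 0.5
v_s = 0.097 cm/s


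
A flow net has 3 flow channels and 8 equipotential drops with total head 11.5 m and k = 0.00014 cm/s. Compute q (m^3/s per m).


Convert k to m/s for unit consistency with H:
k = 0.00014 cm/s = 0.00014 / 100 m/s = 1.4e-06 m/s
Using q = k * H * Nf / Nd
Nf / Nd = 3 / 8 = 0.375
q = 1.4e-06 * 11.5 * 0.375
q = 6.037e-06 m^3/s per m


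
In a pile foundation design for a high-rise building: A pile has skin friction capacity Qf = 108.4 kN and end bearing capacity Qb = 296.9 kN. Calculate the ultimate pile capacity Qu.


Using Qu = Qf + Qb
Qu = 108.4 + 296.9
Qu = 405.3 kN


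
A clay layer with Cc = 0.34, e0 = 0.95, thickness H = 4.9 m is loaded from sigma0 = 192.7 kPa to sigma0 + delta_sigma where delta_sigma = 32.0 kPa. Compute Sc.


Result: 0.057 m

Derivation:
Using Sc = Cc * H / (1 + e0) * log10((sigma0 + delta_sigma) / sigma0)
Stress ratio = (192.7 + 32.0) / 192.7 = 1.16606
log10(1.16606) = 0.0667214
Cc * H / (1 + e0) = 0.34 * 4.9 / (1 + 0.95) = 0.854359
Sc = 0.854359 * 0.0667214
Sc = 0.057 m


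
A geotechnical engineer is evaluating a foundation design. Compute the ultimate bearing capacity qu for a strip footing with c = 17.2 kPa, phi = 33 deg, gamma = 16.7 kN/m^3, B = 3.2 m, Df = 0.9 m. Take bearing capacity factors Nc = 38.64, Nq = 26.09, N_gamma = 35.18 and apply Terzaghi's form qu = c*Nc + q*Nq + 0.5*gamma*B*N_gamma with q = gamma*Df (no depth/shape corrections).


Result: 1996.75 kPa

Derivation:
Compute qu = c*Nc + gamma*Df*Nq + 0.5*gamma*B*N_gamma
Term 1: 17.2 * 38.64 = 664.608
Term 2: 16.7 * 0.9 * 26.09 = 392.1327
Term 3: 0.5 * 16.7 * 3.2 * 35.18 = 940.0096
qu = 664.608 + 392.1327 + 940.0096
qu = 1996.75 kPa


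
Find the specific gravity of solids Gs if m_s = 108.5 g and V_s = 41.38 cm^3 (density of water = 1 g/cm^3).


Using Gs = m_s / (V_s * rho_w)
Since rho_w = 1 g/cm^3:
Gs = 108.5 / 41.38
Gs = 2.622


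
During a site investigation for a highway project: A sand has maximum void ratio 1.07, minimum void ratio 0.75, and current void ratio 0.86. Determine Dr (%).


Result: 65.63 %

Derivation:
Using Dr = (e_max - e) / (e_max - e_min) * 100
e_max - e = 1.07 - 0.86 = 0.21
e_max - e_min = 1.07 - 0.75 = 0.32
Dr = 0.21 / 0.32 * 100
Dr = 65.63 %


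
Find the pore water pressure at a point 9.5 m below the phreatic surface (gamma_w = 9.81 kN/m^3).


Using u = gamma_w * h_w
u = 9.81 * 9.5
u = 93.2 kPa


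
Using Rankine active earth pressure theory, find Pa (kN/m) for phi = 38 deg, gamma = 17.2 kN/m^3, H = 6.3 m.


Compute active earth pressure coefficient:
Ka = tan^2(45 - phi/2) = tan^2(26.0) = 0.237883
Compute active force:
Pa = 0.5 * Ka * gamma * H^2
Pa = 0.5 * 0.237883 * 17.2 * 6.3^2
Pa = 81.2 kN/m


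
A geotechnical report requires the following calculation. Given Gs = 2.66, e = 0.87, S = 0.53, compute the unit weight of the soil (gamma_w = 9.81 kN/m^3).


Result: 16.373 kN/m^3

Derivation:
Using gamma = gamma_w * (Gs + S*e) / (1 + e)
Numerator: Gs + S*e = 2.66 + 0.53*0.87 = 3.1211
Denominator: 1 + e = 1 + 0.87 = 1.87
gamma = 9.81 * 3.1211 / 1.87
gamma = 16.373 kN/m^3


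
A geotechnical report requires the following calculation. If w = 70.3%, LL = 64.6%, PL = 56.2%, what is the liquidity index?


Result: 1.679

Derivation:
First compute the plasticity index:
PI = LL - PL = 64.6 - 56.2 = 8.4
Then compute the liquidity index:
LI = (w - PL) / PI
LI = (70.3 - 56.2) / 8.4
LI = 1.679


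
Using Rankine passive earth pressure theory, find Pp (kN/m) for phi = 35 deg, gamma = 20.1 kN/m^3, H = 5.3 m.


Compute passive earth pressure coefficient:
Kp = tan^2(45 + phi/2) = tan^2(62.5) = 3.690172
Compute passive force:
Pp = 0.5 * Kp * gamma * H^2
Pp = 0.5 * 3.690172 * 20.1 * 5.3^2
Pp = 1041.75 kN/m


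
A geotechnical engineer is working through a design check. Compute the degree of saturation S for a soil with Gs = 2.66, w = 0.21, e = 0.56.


Using S = Gs * w / e
S = 2.66 * 0.21 / 0.56
S = 0.9975


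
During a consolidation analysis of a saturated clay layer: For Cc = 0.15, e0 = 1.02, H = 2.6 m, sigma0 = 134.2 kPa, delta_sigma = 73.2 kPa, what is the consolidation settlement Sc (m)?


Using Sc = Cc * H / (1 + e0) * log10((sigma0 + delta_sigma) / sigma0)
Stress ratio = (134.2 + 73.2) / 134.2 = 1.54545
log10(1.54545) = 0.189056
Cc * H / (1 + e0) = 0.15 * 2.6 / (1 + 1.02) = 0.193069
Sc = 0.193069 * 0.189056
Sc = 0.0365 m


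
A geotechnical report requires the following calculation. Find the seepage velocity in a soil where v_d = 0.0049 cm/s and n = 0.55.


Using v_s = v_d / n
v_s = 0.0049 / 0.55
v_s = 0.00891 cm/s


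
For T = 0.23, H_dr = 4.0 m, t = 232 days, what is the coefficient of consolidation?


Result: 0.01586 m^2/day

Derivation:
Using cv = T * H_dr^2 / t
H_dr^2 = 4.0^2 = 16.0
cv = 0.23 * 16.0 / 232
cv = 0.01586 m^2/day


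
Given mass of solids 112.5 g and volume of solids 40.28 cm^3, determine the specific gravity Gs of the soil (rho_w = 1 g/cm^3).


Result: 2.793

Derivation:
Using Gs = m_s / (V_s * rho_w)
Since rho_w = 1 g/cm^3:
Gs = 112.5 / 40.28
Gs = 2.793


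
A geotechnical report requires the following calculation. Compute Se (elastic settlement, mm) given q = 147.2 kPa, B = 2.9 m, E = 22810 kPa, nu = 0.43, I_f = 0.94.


Result: 14.339 mm

Derivation:
Using Se = q * B * (1 - nu^2) * I_f / E
1 - nu^2 = 1 - 0.43^2 = 0.8151
Se = 147.2 * 2.9 * 0.8151 * 0.94 / 22810
Se = 0.014339 m
Convert to mm: Se = 0.014339 * 1000 = 14.339 mm


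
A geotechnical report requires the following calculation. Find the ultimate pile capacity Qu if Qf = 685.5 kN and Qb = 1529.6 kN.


Result: 2215.1 kN

Derivation:
Using Qu = Qf + Qb
Qu = 685.5 + 1529.6
Qu = 2215.1 kN


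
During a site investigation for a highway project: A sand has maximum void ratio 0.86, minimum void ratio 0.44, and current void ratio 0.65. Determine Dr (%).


Using Dr = (e_max - e) / (e_max - e_min) * 100
e_max - e = 0.86 - 0.65 = 0.21
e_max - e_min = 0.86 - 0.44 = 0.42
Dr = 0.21 / 0.42 * 100
Dr = 50.0 %


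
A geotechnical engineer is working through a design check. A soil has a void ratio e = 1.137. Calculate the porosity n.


Using the relation n = e / (1 + e)
n = 1.137 / (1 + 1.137)
n = 1.137 / 2.137
n = 0.5321


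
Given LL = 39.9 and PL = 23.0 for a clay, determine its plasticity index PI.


Using PI = LL - PL
PI = 39.9 - 23.0
PI = 16.9


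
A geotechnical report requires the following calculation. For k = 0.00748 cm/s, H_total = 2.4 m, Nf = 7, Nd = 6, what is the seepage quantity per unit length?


Convert k to m/s for unit consistency with H:
k = 0.00748 cm/s = 0.00748 / 100 m/s = 7.48e-05 m/s
Using q = k * H * Nf / Nd
Nf / Nd = 7 / 6 = 1.1667
q = 7.48e-05 * 2.4 * 1.1667
q = 0.0002094 m^3/s per m


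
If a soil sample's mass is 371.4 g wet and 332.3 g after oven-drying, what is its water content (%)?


Result: 11.77 %

Derivation:
Using w = (m_wet - m_dry) / m_dry * 100
m_wet - m_dry = 371.4 - 332.3 = 39.1 g
w = 39.1 / 332.3 * 100
w = 11.77 %


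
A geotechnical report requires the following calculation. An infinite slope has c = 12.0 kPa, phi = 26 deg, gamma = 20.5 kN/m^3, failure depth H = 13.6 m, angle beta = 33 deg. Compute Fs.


Using Fs = c / (gamma*H*sin(beta)*cos(beta)) + tan(phi)/tan(beta)
Cohesion contribution = 12.0 / (20.5*13.6*sin(33)*cos(33))
Cohesion contribution = 0.0942298
Friction contribution = tan(26)/tan(33) = 0.751042
Fs = 0.0942298 + 0.751042
Fs = 0.845


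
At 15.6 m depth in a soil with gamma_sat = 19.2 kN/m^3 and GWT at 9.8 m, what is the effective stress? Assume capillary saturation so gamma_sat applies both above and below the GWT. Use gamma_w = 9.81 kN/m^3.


Total stress = gamma_sat * depth
sigma = 19.2 * 15.6 = 299.52 kPa
Pore water pressure u = gamma_w * (depth - d_wt)
u = 9.81 * (15.6 - 9.8) = 56.898 kPa
Effective stress = sigma - u
sigma' = 299.52 - 56.898 = 242.62 kPa


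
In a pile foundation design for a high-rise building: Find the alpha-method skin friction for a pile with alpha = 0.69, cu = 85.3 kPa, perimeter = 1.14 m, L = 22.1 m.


Result: 1482.84 kN

Derivation:
Using Qs = alpha * cu * perimeter * L
Qs = 0.69 * 85.3 * 1.14 * 22.1
Qs = 1482.84 kN


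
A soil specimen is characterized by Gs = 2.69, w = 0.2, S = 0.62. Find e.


Result: 0.8677

Derivation:
Using the relation e = Gs * w / S
e = 2.69 * 0.2 / 0.62
e = 0.8677


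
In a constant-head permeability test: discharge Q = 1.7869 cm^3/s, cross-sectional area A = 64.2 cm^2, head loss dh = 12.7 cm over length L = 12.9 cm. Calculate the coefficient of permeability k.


Compute hydraulic gradient:
i = dh / L = 12.7 / 12.9 = 0.984496
Then apply Darcy's law:
k = Q / (A * i)
k = 1.7869 / (64.2 * 0.984496)
k = 1.7869 / 63.2047
k = 0.028272 cm/s


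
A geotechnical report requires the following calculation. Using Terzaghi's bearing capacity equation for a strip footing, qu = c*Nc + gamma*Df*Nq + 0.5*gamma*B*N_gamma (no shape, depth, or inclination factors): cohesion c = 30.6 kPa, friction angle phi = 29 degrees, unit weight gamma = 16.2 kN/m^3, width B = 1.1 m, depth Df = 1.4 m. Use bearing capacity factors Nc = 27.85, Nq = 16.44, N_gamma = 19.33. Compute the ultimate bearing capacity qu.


Compute qu = c*Nc + gamma*Df*Nq + 0.5*gamma*B*N_gamma
Term 1: 30.6 * 27.85 = 852.21
Term 2: 16.2 * 1.4 * 16.44 = 372.8592
Term 3: 0.5 * 16.2 * 1.1 * 19.33 = 172.2303
qu = 852.21 + 372.8592 + 172.2303
qu = 1397.3 kPa


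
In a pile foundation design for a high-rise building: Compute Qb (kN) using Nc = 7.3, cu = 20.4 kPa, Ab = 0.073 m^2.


Using Qb = Nc * cu * Ab
Qb = 7.3 * 20.4 * 0.073
Qb = 10.87 kN


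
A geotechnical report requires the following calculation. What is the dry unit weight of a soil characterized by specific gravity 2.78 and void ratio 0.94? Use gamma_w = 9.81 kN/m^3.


Using gamma_d = Gs * gamma_w / (1 + e)
gamma_d = 2.78 * 9.81 / (1 + 0.94)
gamma_d = 2.78 * 9.81 / 1.94
gamma_d = 14.058 kN/m^3


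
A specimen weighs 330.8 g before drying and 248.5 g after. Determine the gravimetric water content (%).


Using w = (m_wet - m_dry) / m_dry * 100
m_wet - m_dry = 330.8 - 248.5 = 82.3 g
w = 82.3 / 248.5 * 100
w = 33.12 %


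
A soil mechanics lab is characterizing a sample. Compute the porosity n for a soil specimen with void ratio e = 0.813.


Using the relation n = e / (1 + e)
n = 0.813 / (1 + 0.813)
n = 0.813 / 1.813
n = 0.4484


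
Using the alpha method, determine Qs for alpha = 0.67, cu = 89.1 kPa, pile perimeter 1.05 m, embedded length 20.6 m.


Using Qs = alpha * cu * perimeter * L
Qs = 0.67 * 89.1 * 1.05 * 20.6
Qs = 1291.25 kN


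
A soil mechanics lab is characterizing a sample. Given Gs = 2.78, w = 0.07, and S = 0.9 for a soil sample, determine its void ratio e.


Result: 0.2162

Derivation:
Using the relation e = Gs * w / S
e = 2.78 * 0.07 / 0.9
e = 0.2162


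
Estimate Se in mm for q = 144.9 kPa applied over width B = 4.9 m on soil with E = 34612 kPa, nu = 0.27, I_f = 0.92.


Using Se = q * B * (1 - nu^2) * I_f / E
1 - nu^2 = 1 - 0.27^2 = 0.9271
Se = 144.9 * 4.9 * 0.9271 * 0.92 / 34612
Se = 0.017497 m
Convert to mm: Se = 0.017497 * 1000 = 17.497 mm


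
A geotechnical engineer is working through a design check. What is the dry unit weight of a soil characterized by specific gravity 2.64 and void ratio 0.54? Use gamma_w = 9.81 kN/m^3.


Using gamma_d = Gs * gamma_w / (1 + e)
gamma_d = 2.64 * 9.81 / (1 + 0.54)
gamma_d = 2.64 * 9.81 / 1.54
gamma_d = 16.817 kN/m^3


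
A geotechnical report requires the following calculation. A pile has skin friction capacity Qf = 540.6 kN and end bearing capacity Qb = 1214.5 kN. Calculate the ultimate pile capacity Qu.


Using Qu = Qf + Qb
Qu = 540.6 + 1214.5
Qu = 1755.1 kN


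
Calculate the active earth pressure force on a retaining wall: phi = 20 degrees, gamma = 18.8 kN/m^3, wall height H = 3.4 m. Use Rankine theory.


Compute active earth pressure coefficient:
Ka = tan^2(45 - phi/2) = tan^2(35.0) = 0.490291
Compute active force:
Pa = 0.5 * Ka * gamma * H^2
Pa = 0.5 * 0.490291 * 18.8 * 3.4^2
Pa = 53.28 kN/m


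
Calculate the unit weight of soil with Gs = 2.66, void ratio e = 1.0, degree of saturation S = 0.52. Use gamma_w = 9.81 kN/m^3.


Using gamma = gamma_w * (Gs + S*e) / (1 + e)
Numerator: Gs + S*e = 2.66 + 0.52*1.0 = 3.18
Denominator: 1 + e = 1 + 1.0 = 2.0
gamma = 9.81 * 3.18 / 2.0
gamma = 15.598 kN/m^3


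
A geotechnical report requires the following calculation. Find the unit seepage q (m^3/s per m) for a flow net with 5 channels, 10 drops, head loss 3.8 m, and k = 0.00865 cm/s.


Convert k to m/s for unit consistency with H:
k = 0.00865 cm/s = 0.00865 / 100 m/s = 8.65e-05 m/s
Using q = k * H * Nf / Nd
Nf / Nd = 5 / 10 = 0.5
q = 8.65e-05 * 3.8 * 0.5
q = 0.0001643 m^3/s per m


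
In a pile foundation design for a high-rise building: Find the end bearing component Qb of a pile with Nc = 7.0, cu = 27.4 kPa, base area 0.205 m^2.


Using Qb = Nc * cu * Ab
Qb = 7.0 * 27.4 * 0.205
Qb = 39.32 kN


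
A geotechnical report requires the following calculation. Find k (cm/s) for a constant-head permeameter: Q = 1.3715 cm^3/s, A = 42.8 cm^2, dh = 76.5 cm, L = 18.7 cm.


Result: 0.007833 cm/s

Derivation:
Compute hydraulic gradient:
i = dh / L = 76.5 / 18.7 = 4.09091
Then apply Darcy's law:
k = Q / (A * i)
k = 1.3715 / (42.8 * 4.09091)
k = 1.3715 / 175.091
k = 0.007833 cm/s


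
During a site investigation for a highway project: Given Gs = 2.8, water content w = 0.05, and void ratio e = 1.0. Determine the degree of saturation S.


Using S = Gs * w / e
S = 2.8 * 0.05 / 1.0
S = 0.14


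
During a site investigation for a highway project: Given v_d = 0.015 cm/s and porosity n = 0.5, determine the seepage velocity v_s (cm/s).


Using v_s = v_d / n
v_s = 0.015 / 0.5
v_s = 0.03 cm/s


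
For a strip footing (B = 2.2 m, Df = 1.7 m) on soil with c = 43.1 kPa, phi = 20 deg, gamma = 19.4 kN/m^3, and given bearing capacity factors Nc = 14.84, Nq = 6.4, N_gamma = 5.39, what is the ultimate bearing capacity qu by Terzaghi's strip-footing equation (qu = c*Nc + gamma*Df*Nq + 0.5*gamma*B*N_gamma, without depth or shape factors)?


Compute qu = c*Nc + gamma*Df*Nq + 0.5*gamma*B*N_gamma
Term 1: 43.1 * 14.84 = 639.604
Term 2: 19.4 * 1.7 * 6.4 = 211.072
Term 3: 0.5 * 19.4 * 2.2 * 5.39 = 115.0226
qu = 639.604 + 211.072 + 115.0226
qu = 965.7 kPa


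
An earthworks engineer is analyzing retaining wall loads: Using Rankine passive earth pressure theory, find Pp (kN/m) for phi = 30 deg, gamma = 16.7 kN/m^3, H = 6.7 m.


Compute passive earth pressure coefficient:
Kp = tan^2(45 + phi/2) = tan^2(60.0) = 3
Compute passive force:
Pp = 0.5 * Kp * gamma * H^2
Pp = 0.5 * 3 * 16.7 * 6.7^2
Pp = 1124.49 kN/m


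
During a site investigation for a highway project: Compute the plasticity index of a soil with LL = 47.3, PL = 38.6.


Using PI = LL - PL
PI = 47.3 - 38.6
PI = 8.7


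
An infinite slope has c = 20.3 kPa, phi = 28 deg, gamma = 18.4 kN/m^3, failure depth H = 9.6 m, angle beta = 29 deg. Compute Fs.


Using Fs = c / (gamma*H*sin(beta)*cos(beta)) + tan(phi)/tan(beta)
Cohesion contribution = 20.3 / (18.4*9.6*sin(29)*cos(29))
Cohesion contribution = 0.271029
Friction contribution = tan(28)/tan(29) = 0.959229
Fs = 0.271029 + 0.959229
Fs = 1.23


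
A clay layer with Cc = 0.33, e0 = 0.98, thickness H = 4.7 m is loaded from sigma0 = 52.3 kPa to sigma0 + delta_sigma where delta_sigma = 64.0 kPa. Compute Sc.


Result: 0.2719 m

Derivation:
Using Sc = Cc * H / (1 + e0) * log10((sigma0 + delta_sigma) / sigma0)
Stress ratio = (52.3 + 64.0) / 52.3 = 2.22371
log10(2.22371) = 0.347078
Cc * H / (1 + e0) = 0.33 * 4.7 / (1 + 0.98) = 0.783333
Sc = 0.783333 * 0.347078
Sc = 0.2719 m


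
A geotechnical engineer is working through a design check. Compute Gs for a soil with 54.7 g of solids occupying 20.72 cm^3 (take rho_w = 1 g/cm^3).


Using Gs = m_s / (V_s * rho_w)
Since rho_w = 1 g/cm^3:
Gs = 54.7 / 20.72
Gs = 2.64


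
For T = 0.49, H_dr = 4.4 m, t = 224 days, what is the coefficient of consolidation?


Result: 0.04235 m^2/day

Derivation:
Using cv = T * H_dr^2 / t
H_dr^2 = 4.4^2 = 19.36
cv = 0.49 * 19.36 / 224
cv = 0.04235 m^2/day


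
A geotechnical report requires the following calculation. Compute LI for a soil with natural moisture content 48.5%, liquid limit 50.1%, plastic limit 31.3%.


First compute the plasticity index:
PI = LL - PL = 50.1 - 31.3 = 18.8
Then compute the liquidity index:
LI = (w - PL) / PI
LI = (48.5 - 31.3) / 18.8
LI = 0.915


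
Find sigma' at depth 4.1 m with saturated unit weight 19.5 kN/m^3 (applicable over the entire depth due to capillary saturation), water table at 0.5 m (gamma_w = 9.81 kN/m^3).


Result: 44.63 kPa

Derivation:
Total stress = gamma_sat * depth
sigma = 19.5 * 4.1 = 79.95 kPa
Pore water pressure u = gamma_w * (depth - d_wt)
u = 9.81 * (4.1 - 0.5) = 35.316 kPa
Effective stress = sigma - u
sigma' = 79.95 - 35.316 = 44.63 kPa


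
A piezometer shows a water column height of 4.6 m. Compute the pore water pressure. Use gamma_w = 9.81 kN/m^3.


Using u = gamma_w * h_w
u = 9.81 * 4.6
u = 45.13 kPa


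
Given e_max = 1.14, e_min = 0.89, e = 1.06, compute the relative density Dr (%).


Result: 32.0 %

Derivation:
Using Dr = (e_max - e) / (e_max - e_min) * 100
e_max - e = 1.14 - 1.06 = 0.08
e_max - e_min = 1.14 - 0.89 = 0.25
Dr = 0.08 / 0.25 * 100
Dr = 32.0 %


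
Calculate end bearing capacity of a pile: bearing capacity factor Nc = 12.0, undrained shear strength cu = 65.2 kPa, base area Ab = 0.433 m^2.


Result: 338.78 kN

Derivation:
Using Qb = Nc * cu * Ab
Qb = 12.0 * 65.2 * 0.433
Qb = 338.78 kN


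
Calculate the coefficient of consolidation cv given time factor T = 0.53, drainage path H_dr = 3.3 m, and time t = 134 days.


Using cv = T * H_dr^2 / t
H_dr^2 = 3.3^2 = 10.89
cv = 0.53 * 10.89 / 134
cv = 0.04307 m^2/day


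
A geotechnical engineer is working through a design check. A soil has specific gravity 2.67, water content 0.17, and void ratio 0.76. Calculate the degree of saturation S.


Result: 0.5972

Derivation:
Using S = Gs * w / e
S = 2.67 * 0.17 / 0.76
S = 0.5972


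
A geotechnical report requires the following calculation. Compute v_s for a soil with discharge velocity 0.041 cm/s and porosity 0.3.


Using v_s = v_d / n
v_s = 0.041 / 0.3
v_s = 0.13667 cm/s


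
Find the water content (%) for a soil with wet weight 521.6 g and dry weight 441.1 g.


Result: 18.25 %

Derivation:
Using w = (m_wet - m_dry) / m_dry * 100
m_wet - m_dry = 521.6 - 441.1 = 80.5 g
w = 80.5 / 441.1 * 100
w = 18.25 %


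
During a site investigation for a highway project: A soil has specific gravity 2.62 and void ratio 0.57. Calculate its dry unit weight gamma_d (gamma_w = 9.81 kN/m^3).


Result: 16.371 kN/m^3

Derivation:
Using gamma_d = Gs * gamma_w / (1 + e)
gamma_d = 2.62 * 9.81 / (1 + 0.57)
gamma_d = 2.62 * 9.81 / 1.57
gamma_d = 16.371 kN/m^3


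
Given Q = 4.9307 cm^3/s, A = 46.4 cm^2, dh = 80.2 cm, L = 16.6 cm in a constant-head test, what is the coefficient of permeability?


Result: 0.021995 cm/s

Derivation:
Compute hydraulic gradient:
i = dh / L = 80.2 / 16.6 = 4.83133
Then apply Darcy's law:
k = Q / (A * i)
k = 4.9307 / (46.4 * 4.83133)
k = 4.9307 / 224.173
k = 0.021995 cm/s


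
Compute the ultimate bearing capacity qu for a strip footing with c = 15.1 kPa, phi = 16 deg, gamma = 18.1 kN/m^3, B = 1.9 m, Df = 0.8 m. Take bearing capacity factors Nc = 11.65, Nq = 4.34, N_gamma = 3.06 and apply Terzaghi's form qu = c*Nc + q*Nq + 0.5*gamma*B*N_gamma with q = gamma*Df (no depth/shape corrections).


Result: 291.37 kPa

Derivation:
Compute qu = c*Nc + gamma*Df*Nq + 0.5*gamma*B*N_gamma
Term 1: 15.1 * 11.65 = 175.915
Term 2: 18.1 * 0.8 * 4.34 = 62.8432
Term 3: 0.5 * 18.1 * 1.9 * 3.06 = 52.6167
qu = 175.915 + 62.8432 + 52.6167
qu = 291.37 kPa


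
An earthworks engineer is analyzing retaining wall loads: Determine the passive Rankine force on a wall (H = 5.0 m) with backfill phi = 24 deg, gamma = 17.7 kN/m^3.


Compute passive earth pressure coefficient:
Kp = tan^2(45 + phi/2) = tan^2(57.0) = 2.371184
Compute passive force:
Pp = 0.5 * Kp * gamma * H^2
Pp = 0.5 * 2.371184 * 17.7 * 5.0^2
Pp = 524.62 kN/m


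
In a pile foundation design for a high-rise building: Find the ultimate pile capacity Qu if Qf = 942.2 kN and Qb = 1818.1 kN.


Using Qu = Qf + Qb
Qu = 942.2 + 1818.1
Qu = 2760.3 kN


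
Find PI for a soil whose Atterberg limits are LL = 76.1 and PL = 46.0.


Using PI = LL - PL
PI = 76.1 - 46.0
PI = 30.1


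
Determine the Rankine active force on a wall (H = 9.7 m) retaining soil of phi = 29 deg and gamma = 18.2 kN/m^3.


Result: 297.09 kN/m

Derivation:
Compute active earth pressure coefficient:
Ka = tan^2(45 - phi/2) = tan^2(30.5) = 0.346974
Compute active force:
Pa = 0.5 * Ka * gamma * H^2
Pa = 0.5 * 0.346974 * 18.2 * 9.7^2
Pa = 297.09 kN/m


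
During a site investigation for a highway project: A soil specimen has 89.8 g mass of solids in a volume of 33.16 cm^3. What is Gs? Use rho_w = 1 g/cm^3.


Result: 2.708

Derivation:
Using Gs = m_s / (V_s * rho_w)
Since rho_w = 1 g/cm^3:
Gs = 89.8 / 33.16
Gs = 2.708


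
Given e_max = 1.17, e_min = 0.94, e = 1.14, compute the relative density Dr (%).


Result: 13.04 %

Derivation:
Using Dr = (e_max - e) / (e_max - e_min) * 100
e_max - e = 1.17 - 1.14 = 0.03
e_max - e_min = 1.17 - 0.94 = 0.23
Dr = 0.03 / 0.23 * 100
Dr = 13.04 %


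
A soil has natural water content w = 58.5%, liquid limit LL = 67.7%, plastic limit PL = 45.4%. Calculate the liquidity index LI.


First compute the plasticity index:
PI = LL - PL = 67.7 - 45.4 = 22.3
Then compute the liquidity index:
LI = (w - PL) / PI
LI = (58.5 - 45.4) / 22.3
LI = 0.587


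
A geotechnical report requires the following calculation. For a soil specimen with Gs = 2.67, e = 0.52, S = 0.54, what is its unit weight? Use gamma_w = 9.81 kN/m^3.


Using gamma = gamma_w * (Gs + S*e) / (1 + e)
Numerator: Gs + S*e = 2.67 + 0.54*0.52 = 2.9508
Denominator: 1 + e = 1 + 0.52 = 1.52
gamma = 9.81 * 2.9508 / 1.52
gamma = 19.044 kN/m^3


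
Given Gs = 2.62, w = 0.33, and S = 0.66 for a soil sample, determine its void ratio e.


Result: 1.31

Derivation:
Using the relation e = Gs * w / S
e = 2.62 * 0.33 / 0.66
e = 1.31


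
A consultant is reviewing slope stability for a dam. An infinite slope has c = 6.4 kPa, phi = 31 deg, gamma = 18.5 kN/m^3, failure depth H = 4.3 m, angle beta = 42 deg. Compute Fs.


Using Fs = c / (gamma*H*sin(beta)*cos(beta)) + tan(phi)/tan(beta)
Cohesion contribution = 6.4 / (18.5*4.3*sin(42)*cos(42))
Cohesion contribution = 0.161791
Friction contribution = tan(31)/tan(42) = 0.667323
Fs = 0.161791 + 0.667323
Fs = 0.829


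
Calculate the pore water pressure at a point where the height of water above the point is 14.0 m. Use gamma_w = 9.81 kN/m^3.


Using u = gamma_w * h_w
u = 9.81 * 14.0
u = 137.34 kPa


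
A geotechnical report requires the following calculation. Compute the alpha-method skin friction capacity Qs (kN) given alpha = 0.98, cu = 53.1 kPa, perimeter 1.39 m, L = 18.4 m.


Using Qs = alpha * cu * perimeter * L
Qs = 0.98 * 53.1 * 1.39 * 18.4
Qs = 1330.92 kN


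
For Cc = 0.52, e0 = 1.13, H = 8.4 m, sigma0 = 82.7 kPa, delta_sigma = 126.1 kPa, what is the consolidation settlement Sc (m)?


Using Sc = Cc * H / (1 + e0) * log10((sigma0 + delta_sigma) / sigma0)
Stress ratio = (82.7 + 126.1) / 82.7 = 2.52479
log10(2.52479) = 0.402225
Cc * H / (1 + e0) = 0.52 * 8.4 / (1 + 1.13) = 2.0507
Sc = 2.0507 * 0.402225
Sc = 0.8248 m


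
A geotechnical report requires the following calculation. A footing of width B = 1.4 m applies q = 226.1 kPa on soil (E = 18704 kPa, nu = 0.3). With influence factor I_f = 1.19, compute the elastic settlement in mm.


Using Se = q * B * (1 - nu^2) * I_f / E
1 - nu^2 = 1 - 0.3^2 = 0.91
Se = 226.1 * 1.4 * 0.91 * 1.19 / 18704
Se = 0.018327 m
Convert to mm: Se = 0.018327 * 1000 = 18.327 mm


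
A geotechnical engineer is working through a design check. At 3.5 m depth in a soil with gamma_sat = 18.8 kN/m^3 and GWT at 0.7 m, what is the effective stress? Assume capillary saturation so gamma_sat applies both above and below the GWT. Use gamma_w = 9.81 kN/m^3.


Total stress = gamma_sat * depth
sigma = 18.8 * 3.5 = 65.8 kPa
Pore water pressure u = gamma_w * (depth - d_wt)
u = 9.81 * (3.5 - 0.7) = 27.468 kPa
Effective stress = sigma - u
sigma' = 65.8 - 27.468 = 38.33 kPa


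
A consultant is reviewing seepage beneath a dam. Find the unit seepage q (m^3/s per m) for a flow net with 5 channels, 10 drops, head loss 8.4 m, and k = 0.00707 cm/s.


Convert k to m/s for unit consistency with H:
k = 0.00707 cm/s = 0.00707 / 100 m/s = 7.07e-05 m/s
Using q = k * H * Nf / Nd
Nf / Nd = 5 / 10 = 0.5
q = 7.07e-05 * 8.4 * 0.5
q = 0.0002969 m^3/s per m
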